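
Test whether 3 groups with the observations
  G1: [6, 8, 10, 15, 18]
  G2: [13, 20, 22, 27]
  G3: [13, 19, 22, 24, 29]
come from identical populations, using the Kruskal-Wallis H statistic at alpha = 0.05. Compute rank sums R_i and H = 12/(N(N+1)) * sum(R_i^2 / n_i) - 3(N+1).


Step 1: Combine all N = 14 observations and assign midranks.
sorted (value, group, rank): (6,G1,1), (8,G1,2), (10,G1,3), (13,G2,4.5), (13,G3,4.5), (15,G1,6), (18,G1,7), (19,G3,8), (20,G2,9), (22,G2,10.5), (22,G3,10.5), (24,G3,12), (27,G2,13), (29,G3,14)
Step 2: Sum ranks within each group.
R_1 = 19 (n_1 = 5)
R_2 = 37 (n_2 = 4)
R_3 = 49 (n_3 = 5)
Step 3: H = 12/(N(N+1)) * sum(R_i^2/n_i) - 3(N+1)
     = 12/(14*15) * (19^2/5 + 37^2/4 + 49^2/5) - 3*15
     = 0.057143 * 894.65 - 45
     = 6.122857.
Step 4: Ties present; correction factor C = 1 - 12/(14^3 - 14) = 0.995604. Corrected H = 6.122857 / 0.995604 = 6.149890.
Step 5: Under H0, H ~ chi^2(2); p-value = 0.046192.
Step 6: alpha = 0.05. reject H0.

H = 6.1499, df = 2, p = 0.046192, reject H0.


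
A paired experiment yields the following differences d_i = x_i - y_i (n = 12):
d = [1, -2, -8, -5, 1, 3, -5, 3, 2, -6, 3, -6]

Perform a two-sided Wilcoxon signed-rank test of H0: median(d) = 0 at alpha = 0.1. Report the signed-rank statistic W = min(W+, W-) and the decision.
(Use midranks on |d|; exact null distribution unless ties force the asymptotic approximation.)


Step 1: Drop any zero differences (none here) and take |d_i|.
|d| = [1, 2, 8, 5, 1, 3, 5, 3, 2, 6, 3, 6]
Step 2: Midrank |d_i| (ties get averaged ranks).
ranks: |1|->1.5, |2|->3.5, |8|->12, |5|->8.5, |1|->1.5, |3|->6, |5|->8.5, |3|->6, |2|->3.5, |6|->10.5, |3|->6, |6|->10.5
Step 3: Attach original signs; sum ranks with positive sign and with negative sign.
W+ = 1.5 + 1.5 + 6 + 6 + 3.5 + 6 = 24.5
W- = 3.5 + 12 + 8.5 + 8.5 + 10.5 + 10.5 = 53.5
(Check: W+ + W- = 78 should equal n(n+1)/2 = 78.)
Step 4: Test statistic W = min(W+, W-) = 24.5.
Step 5: Ties in |d|, so use the tie-corrected normal approximation.
        E[W] = n(n+1)/4 = 12*13/4 = 39.
        Tie groups: |d|=1 (t=2), |d|=2 (t=2), |d|=3 (t=3), |d|=5 (t=2), |d|=6 (t=2); sum(t^3 - t) = 48.
        Var[W] = n(n+1)(2n+1)/24 - sum(t^3-t)/48 = 3900/24 - 48/48 = 161.5.
        z = (W - E[W]) / sqrt(Var[W]) = (24.5 - 39) / 12.7083 = -1.1410.
        Two-sided p = 2*Phi(z) = 0.253874.
Step 6: alpha = 0.1. fail to reject H0.

W+ = 24.5, W- = 53.5, W = min = 24.5, p = 0.253874, fail to reject H0.


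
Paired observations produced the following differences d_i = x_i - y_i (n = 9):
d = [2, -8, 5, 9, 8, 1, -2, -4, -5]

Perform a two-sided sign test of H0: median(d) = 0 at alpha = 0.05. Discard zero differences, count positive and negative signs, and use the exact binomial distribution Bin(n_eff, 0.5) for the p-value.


Step 1: Discard zero differences. Original n = 9; n_eff = number of nonzero differences = 9.
Nonzero differences (with sign): +2, -8, +5, +9, +8, +1, -2, -4, -5
Step 2: Count signs: positive = 5, negative = 4.
Step 3: Under H0: P(positive) = 0.5, so the number of positives S ~ Bin(9, 0.5).
Step 4: Two-sided exact p-value = sum of Bin(9,0.5) probabilities at or below the observed probability = 1.000000.
Step 5: alpha = 0.05. fail to reject H0.

n_eff = 9, pos = 5, neg = 4, p = 1.000000, fail to reject H0.


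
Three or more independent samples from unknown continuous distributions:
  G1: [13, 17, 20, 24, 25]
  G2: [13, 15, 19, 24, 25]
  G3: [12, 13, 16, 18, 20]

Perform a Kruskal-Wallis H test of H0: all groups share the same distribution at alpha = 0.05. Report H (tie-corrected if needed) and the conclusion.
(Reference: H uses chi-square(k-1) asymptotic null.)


Step 1: Combine all N = 15 observations and assign midranks.
sorted (value, group, rank): (12,G3,1), (13,G1,3), (13,G2,3), (13,G3,3), (15,G2,5), (16,G3,6), (17,G1,7), (18,G3,8), (19,G2,9), (20,G1,10.5), (20,G3,10.5), (24,G1,12.5), (24,G2,12.5), (25,G1,14.5), (25,G2,14.5)
Step 2: Sum ranks within each group.
R_1 = 47.5 (n_1 = 5)
R_2 = 44 (n_2 = 5)
R_3 = 28.5 (n_3 = 5)
Step 3: H = 12/(N(N+1)) * sum(R_i^2/n_i) - 3(N+1)
     = 12/(15*16) * (47.5^2/5 + 44^2/5 + 28.5^2/5) - 3*16
     = 0.050000 * 1000.9 - 48
     = 2.045000.
Step 4: Ties present; correction factor C = 1 - 42/(15^3 - 15) = 0.987500. Corrected H = 2.045000 / 0.987500 = 2.070886.
Step 5: Under H0, H ~ chi^2(2); p-value = 0.355069.
Step 6: alpha = 0.05. fail to reject H0.

H = 2.0709, df = 2, p = 0.355069, fail to reject H0.


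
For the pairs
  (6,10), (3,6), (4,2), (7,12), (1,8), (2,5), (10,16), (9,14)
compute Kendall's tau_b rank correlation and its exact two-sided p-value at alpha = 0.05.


Step 1: Enumerate the 28 unordered pairs (i,j) with i<j and classify each by sign(x_j-x_i) * sign(y_j-y_i).
  (1,2):dx=-3,dy=-4->C; (1,3):dx=-2,dy=-8->C; (1,4):dx=+1,dy=+2->C; (1,5):dx=-5,dy=-2->C
  (1,6):dx=-4,dy=-5->C; (1,7):dx=+4,dy=+6->C; (1,8):dx=+3,dy=+4->C; (2,3):dx=+1,dy=-4->D
  (2,4):dx=+4,dy=+6->C; (2,5):dx=-2,dy=+2->D; (2,6):dx=-1,dy=-1->C; (2,7):dx=+7,dy=+10->C
  (2,8):dx=+6,dy=+8->C; (3,4):dx=+3,dy=+10->C; (3,5):dx=-3,dy=+6->D; (3,6):dx=-2,dy=+3->D
  (3,7):dx=+6,dy=+14->C; (3,8):dx=+5,dy=+12->C; (4,5):dx=-6,dy=-4->C; (4,6):dx=-5,dy=-7->C
  (4,7):dx=+3,dy=+4->C; (4,8):dx=+2,dy=+2->C; (5,6):dx=+1,dy=-3->D; (5,7):dx=+9,dy=+8->C
  (5,8):dx=+8,dy=+6->C; (6,7):dx=+8,dy=+11->C; (6,8):dx=+7,dy=+9->C; (7,8):dx=-1,dy=-2->C
Step 2: C = 23, D = 5, total pairs = 28.
Step 3: tau = (C - D)/(n(n-1)/2) = (23 - 5)/28 = 0.642857.
Step 4: Exact two-sided p-value (enumerate n! = 40320 permutations of y under H0): p = 0.031151.
Step 5: alpha = 0.05. reject H0.

tau_b = 0.6429 (C=23, D=5), p = 0.031151, reject H0.


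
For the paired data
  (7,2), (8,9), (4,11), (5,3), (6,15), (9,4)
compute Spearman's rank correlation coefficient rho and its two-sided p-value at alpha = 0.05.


Step 1: Rank x and y separately (midranks; no ties here).
rank(x): 7->4, 8->5, 4->1, 5->2, 6->3, 9->6
rank(y): 2->1, 9->4, 11->5, 3->2, 15->6, 4->3
Step 2: d_i = R_x(i) - R_y(i); compute d_i^2.
  (4-1)^2=9, (5-4)^2=1, (1-5)^2=16, (2-2)^2=0, (3-6)^2=9, (6-3)^2=9
sum(d^2) = 44.
Step 3: rho = 1 - 6*44 / (6*(6^2 - 1)) = 1 - 264/210 = -0.257143.
Step 4: Under H0, t = rho * sqrt((n-2)/(1-rho^2)) = -0.5322 ~ t(4).
Step 5: Two-sided p-value from the t-distribution with 4 df = 0.622787.
Step 6: alpha = 0.05. fail to reject H0.

rho = -0.2571, p = 0.622787, fail to reject H0 at alpha = 0.05.


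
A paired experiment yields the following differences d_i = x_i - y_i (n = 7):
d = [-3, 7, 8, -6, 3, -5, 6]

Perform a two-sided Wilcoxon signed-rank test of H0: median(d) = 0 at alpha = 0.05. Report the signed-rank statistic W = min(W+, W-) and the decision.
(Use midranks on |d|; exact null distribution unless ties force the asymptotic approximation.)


Step 1: Drop any zero differences (none here) and take |d_i|.
|d| = [3, 7, 8, 6, 3, 5, 6]
Step 2: Midrank |d_i| (ties get averaged ranks).
ranks: |3|->1.5, |7|->6, |8|->7, |6|->4.5, |3|->1.5, |5|->3, |6|->4.5
Step 3: Attach original signs; sum ranks with positive sign and with negative sign.
W+ = 6 + 7 + 1.5 + 4.5 = 19
W- = 1.5 + 4.5 + 3 = 9
(Check: W+ + W- = 28 should equal n(n+1)/2 = 28.)
Step 4: Test statistic W = min(W+, W-) = 9.
Step 5: Ties in |d|, so use the tie-corrected normal approximation.
        E[W] = n(n+1)/4 = 7*8/4 = 14.
        Tie groups: |d|=3 (t=2), |d|=6 (t=2); sum(t^3 - t) = 12.
        Var[W] = n(n+1)(2n+1)/24 - sum(t^3-t)/48 = 840/24 - 12/48 = 34.75.
        z = (W - E[W]) / sqrt(Var[W]) = (9 - 14) / 5.8949 = -0.8482.
        Two-sided p = 2*Phi(z) = 0.396333.
Step 6: alpha = 0.05. fail to reject H0.

W+ = 19, W- = 9, W = min = 9, p = 0.396333, fail to reject H0.


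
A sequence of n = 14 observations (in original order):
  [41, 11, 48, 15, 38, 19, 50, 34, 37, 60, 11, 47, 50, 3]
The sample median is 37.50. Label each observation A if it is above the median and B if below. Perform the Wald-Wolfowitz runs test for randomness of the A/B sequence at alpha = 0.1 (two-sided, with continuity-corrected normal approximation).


Step 1: Compute median = 37.50; label A = above, B = below.
Labels in order: ABABABABBABAAB  (n_A = 7, n_B = 7)
Step 2: Count runs R = 12.
Step 3: Under H0 (random ordering), E[R] = 2*n_A*n_B/(n_A+n_B) + 1 = 2*7*7/14 + 1 = 8.0000.
        Var[R] = 2*n_A*n_B*(2*n_A*n_B - n_A - n_B) / ((n_A+n_B)^2 * (n_A+n_B-1)) = 8232/2548 = 3.2308.
        SD[R] = 1.7974.
Step 4: Continuity-corrected z = (R - 0.5 - E[R]) / SD[R] = (12 - 0.5 - 8.0000) / 1.7974 = 1.9472.
Step 5: Two-sided p-value via normal approximation = 2*(1 - Phi(|z|)) = 0.051508.
Step 6: alpha = 0.1. reject H0.

R = 12, z = 1.9472, p = 0.051508, reject H0.


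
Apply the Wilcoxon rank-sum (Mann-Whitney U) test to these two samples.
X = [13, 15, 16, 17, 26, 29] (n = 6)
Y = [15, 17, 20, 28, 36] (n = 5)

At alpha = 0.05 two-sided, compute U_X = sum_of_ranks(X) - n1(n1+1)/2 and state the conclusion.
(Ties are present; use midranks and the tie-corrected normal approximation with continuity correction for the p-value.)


Step 1: Combine and sort all 11 observations; assign midranks.
sorted (value, group): (13,X), (15,X), (15,Y), (16,X), (17,X), (17,Y), (20,Y), (26,X), (28,Y), (29,X), (36,Y)
ranks: 13->1, 15->2.5, 15->2.5, 16->4, 17->5.5, 17->5.5, 20->7, 26->8, 28->9, 29->10, 36->11
Step 2: Rank sum for X: R1 = 1 + 2.5 + 4 + 5.5 + 8 + 10 = 31.
Step 3: U_X = R1 - n1(n1+1)/2 = 31 - 6*7/2 = 31 - 21 = 10.
       U_Y = n1*n2 - U_X = 30 - 10 = 20.
Step 4: Ties are present, so use the tie-corrected normal approximation (with continuity correction) for the p-value.
Step 5: p-value = 0.409176; compare to alpha = 0.05. fail to reject H0.

U_X = 10, p = 0.409176, fail to reject H0 at alpha = 0.05.


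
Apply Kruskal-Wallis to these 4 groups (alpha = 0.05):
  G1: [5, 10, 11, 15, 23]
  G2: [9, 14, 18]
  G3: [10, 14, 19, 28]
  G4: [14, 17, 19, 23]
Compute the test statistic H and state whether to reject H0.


Step 1: Combine all N = 16 observations and assign midranks.
sorted (value, group, rank): (5,G1,1), (9,G2,2), (10,G1,3.5), (10,G3,3.5), (11,G1,5), (14,G2,7), (14,G3,7), (14,G4,7), (15,G1,9), (17,G4,10), (18,G2,11), (19,G3,12.5), (19,G4,12.5), (23,G1,14.5), (23,G4,14.5), (28,G3,16)
Step 2: Sum ranks within each group.
R_1 = 33 (n_1 = 5)
R_2 = 20 (n_2 = 3)
R_3 = 39 (n_3 = 4)
R_4 = 44 (n_4 = 4)
Step 3: H = 12/(N(N+1)) * sum(R_i^2/n_i) - 3(N+1)
     = 12/(16*17) * (33^2/5 + 20^2/3 + 39^2/4 + 44^2/4) - 3*17
     = 0.044118 * 1215.38 - 51
     = 2.619853.
Step 4: Ties present; correction factor C = 1 - 42/(16^3 - 16) = 0.989706. Corrected H = 2.619853 / 0.989706 = 2.647103.
Step 5: Under H0, H ~ chi^2(3); p-value = 0.449292.
Step 6: alpha = 0.05. fail to reject H0.

H = 2.6471, df = 3, p = 0.449292, fail to reject H0.


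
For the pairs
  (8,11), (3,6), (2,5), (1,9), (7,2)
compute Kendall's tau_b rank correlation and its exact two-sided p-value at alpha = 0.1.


Step 1: Enumerate the 10 unordered pairs (i,j) with i<j and classify each by sign(x_j-x_i) * sign(y_j-y_i).
  (1,2):dx=-5,dy=-5->C; (1,3):dx=-6,dy=-6->C; (1,4):dx=-7,dy=-2->C; (1,5):dx=-1,dy=-9->C
  (2,3):dx=-1,dy=-1->C; (2,4):dx=-2,dy=+3->D; (2,5):dx=+4,dy=-4->D; (3,4):dx=-1,dy=+4->D
  (3,5):dx=+5,dy=-3->D; (4,5):dx=+6,dy=-7->D
Step 2: C = 5, D = 5, total pairs = 10.
Step 3: tau = (C - D)/(n(n-1)/2) = (5 - 5)/10 = 0.000000.
Step 4: Exact two-sided p-value (enumerate n! = 120 permutations of y under H0): p = 1.000000.
Step 5: alpha = 0.1. fail to reject H0.

tau_b = 0.0000 (C=5, D=5), p = 1.000000, fail to reject H0.


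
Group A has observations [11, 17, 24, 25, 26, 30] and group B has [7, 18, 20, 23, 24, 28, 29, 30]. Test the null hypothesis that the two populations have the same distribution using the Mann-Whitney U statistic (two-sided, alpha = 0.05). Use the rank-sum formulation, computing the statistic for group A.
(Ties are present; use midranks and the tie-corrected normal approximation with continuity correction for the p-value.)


Step 1: Combine and sort all 14 observations; assign midranks.
sorted (value, group): (7,Y), (11,X), (17,X), (18,Y), (20,Y), (23,Y), (24,X), (24,Y), (25,X), (26,X), (28,Y), (29,Y), (30,X), (30,Y)
ranks: 7->1, 11->2, 17->3, 18->4, 20->5, 23->6, 24->7.5, 24->7.5, 25->9, 26->10, 28->11, 29->12, 30->13.5, 30->13.5
Step 2: Rank sum for X: R1 = 2 + 3 + 7.5 + 9 + 10 + 13.5 = 45.
Step 3: U_X = R1 - n1(n1+1)/2 = 45 - 6*7/2 = 45 - 21 = 24.
       U_Y = n1*n2 - U_X = 48 - 24 = 24.
Step 4: Ties are present, so use the tie-corrected normal approximation (with continuity correction) for the p-value.
Step 5: p-value = 1.000000; compare to alpha = 0.05. fail to reject H0.

U_X = 24, p = 1.000000, fail to reject H0 at alpha = 0.05.


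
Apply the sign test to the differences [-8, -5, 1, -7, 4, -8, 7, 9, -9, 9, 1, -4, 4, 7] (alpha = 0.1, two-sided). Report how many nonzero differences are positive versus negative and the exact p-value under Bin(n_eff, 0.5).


Step 1: Discard zero differences. Original n = 14; n_eff = number of nonzero differences = 14.
Nonzero differences (with sign): -8, -5, +1, -7, +4, -8, +7, +9, -9, +9, +1, -4, +4, +7
Step 2: Count signs: positive = 8, negative = 6.
Step 3: Under H0: P(positive) = 0.5, so the number of positives S ~ Bin(14, 0.5).
Step 4: Two-sided exact p-value = sum of Bin(14,0.5) probabilities at or below the observed probability = 0.790527.
Step 5: alpha = 0.1. fail to reject H0.

n_eff = 14, pos = 8, neg = 6, p = 0.790527, fail to reject H0.


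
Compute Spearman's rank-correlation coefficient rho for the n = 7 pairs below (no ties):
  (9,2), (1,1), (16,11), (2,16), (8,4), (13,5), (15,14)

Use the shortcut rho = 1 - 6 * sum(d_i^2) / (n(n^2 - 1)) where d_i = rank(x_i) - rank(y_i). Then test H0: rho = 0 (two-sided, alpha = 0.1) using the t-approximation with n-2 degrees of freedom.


Step 1: Rank x and y separately (midranks; no ties here).
rank(x): 9->4, 1->1, 16->7, 2->2, 8->3, 13->5, 15->6
rank(y): 2->2, 1->1, 11->5, 16->7, 4->3, 5->4, 14->6
Step 2: d_i = R_x(i) - R_y(i); compute d_i^2.
  (4-2)^2=4, (1-1)^2=0, (7-5)^2=4, (2-7)^2=25, (3-3)^2=0, (5-4)^2=1, (6-6)^2=0
sum(d^2) = 34.
Step 3: rho = 1 - 6*34 / (7*(7^2 - 1)) = 1 - 204/336 = 0.392857.
Step 4: Under H0, t = rho * sqrt((n-2)/(1-rho^2)) = 0.9553 ~ t(5).
Step 5: Two-sided p-value from the t-distribution with 5 df = 0.383317.
Step 6: alpha = 0.1. fail to reject H0.

rho = 0.3929, p = 0.383317, fail to reject H0 at alpha = 0.1.


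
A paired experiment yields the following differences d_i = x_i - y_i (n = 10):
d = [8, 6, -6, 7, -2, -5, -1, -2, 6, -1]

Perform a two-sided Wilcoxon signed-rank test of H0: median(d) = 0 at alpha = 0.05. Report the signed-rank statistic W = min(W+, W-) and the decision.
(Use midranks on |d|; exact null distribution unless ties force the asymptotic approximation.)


Step 1: Drop any zero differences (none here) and take |d_i|.
|d| = [8, 6, 6, 7, 2, 5, 1, 2, 6, 1]
Step 2: Midrank |d_i| (ties get averaged ranks).
ranks: |8|->10, |6|->7, |6|->7, |7|->9, |2|->3.5, |5|->5, |1|->1.5, |2|->3.5, |6|->7, |1|->1.5
Step 3: Attach original signs; sum ranks with positive sign and with negative sign.
W+ = 10 + 7 + 9 + 7 = 33
W- = 7 + 3.5 + 5 + 1.5 + 3.5 + 1.5 = 22
(Check: W+ + W- = 55 should equal n(n+1)/2 = 55.)
Step 4: Test statistic W = min(W+, W-) = 22.
Step 5: Ties in |d|, so use the tie-corrected normal approximation.
        E[W] = n(n+1)/4 = 10*11/4 = 27.5.
        Tie groups: |d|=1 (t=2), |d|=2 (t=2), |d|=6 (t=3); sum(t^3 - t) = 36.
        Var[W] = n(n+1)(2n+1)/24 - sum(t^3-t)/48 = 2310/24 - 36/48 = 95.5.
        z = (W - E[W]) / sqrt(Var[W]) = (22 - 27.5) / 9.7724 = -0.5628.
        Two-sided p = 2*Phi(z) = 0.573565.
Step 6: alpha = 0.05. fail to reject H0.

W+ = 33, W- = 22, W = min = 22, p = 0.573565, fail to reject H0.


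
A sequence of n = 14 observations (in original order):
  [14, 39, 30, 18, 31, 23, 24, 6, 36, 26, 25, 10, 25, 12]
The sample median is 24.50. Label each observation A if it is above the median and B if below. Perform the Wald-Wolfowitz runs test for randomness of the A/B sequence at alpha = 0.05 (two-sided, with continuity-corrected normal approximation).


Step 1: Compute median = 24.50; label A = above, B = below.
Labels in order: BAABABBBAAABAB  (n_A = 7, n_B = 7)
Step 2: Count runs R = 9.
Step 3: Under H0 (random ordering), E[R] = 2*n_A*n_B/(n_A+n_B) + 1 = 2*7*7/14 + 1 = 8.0000.
        Var[R] = 2*n_A*n_B*(2*n_A*n_B - n_A - n_B) / ((n_A+n_B)^2 * (n_A+n_B-1)) = 8232/2548 = 3.2308.
        SD[R] = 1.7974.
Step 4: Continuity-corrected z = (R - 0.5 - E[R]) / SD[R] = (9 - 0.5 - 8.0000) / 1.7974 = 0.2782.
Step 5: Two-sided p-value via normal approximation = 2*(1 - Phi(|z|)) = 0.780879.
Step 6: alpha = 0.05. fail to reject H0.

R = 9, z = 0.2782, p = 0.780879, fail to reject H0.


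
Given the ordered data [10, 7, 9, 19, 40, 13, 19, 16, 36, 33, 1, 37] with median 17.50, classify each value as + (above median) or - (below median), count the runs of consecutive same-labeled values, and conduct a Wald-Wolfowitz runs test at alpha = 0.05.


Step 1: Compute median = 17.50; label A = above, B = below.
Labels in order: BBBAABABAABA  (n_A = 6, n_B = 6)
Step 2: Count runs R = 8.
Step 3: Under H0 (random ordering), E[R] = 2*n_A*n_B/(n_A+n_B) + 1 = 2*6*6/12 + 1 = 7.0000.
        Var[R] = 2*n_A*n_B*(2*n_A*n_B - n_A - n_B) / ((n_A+n_B)^2 * (n_A+n_B-1)) = 4320/1584 = 2.7273.
        SD[R] = 1.6514.
Step 4: Continuity-corrected z = (R - 0.5 - E[R]) / SD[R] = (8 - 0.5 - 7.0000) / 1.6514 = 0.3028.
Step 5: Two-sided p-value via normal approximation = 2*(1 - Phi(|z|)) = 0.762069.
Step 6: alpha = 0.05. fail to reject H0.

R = 8, z = 0.3028, p = 0.762069, fail to reject H0.


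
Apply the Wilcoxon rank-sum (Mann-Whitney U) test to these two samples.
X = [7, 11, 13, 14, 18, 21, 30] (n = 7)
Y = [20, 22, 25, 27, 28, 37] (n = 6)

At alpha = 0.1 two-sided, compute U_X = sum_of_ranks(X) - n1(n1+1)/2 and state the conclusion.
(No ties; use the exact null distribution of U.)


Step 1: Combine and sort all 13 observations; assign midranks.
sorted (value, group): (7,X), (11,X), (13,X), (14,X), (18,X), (20,Y), (21,X), (22,Y), (25,Y), (27,Y), (28,Y), (30,X), (37,Y)
ranks: 7->1, 11->2, 13->3, 14->4, 18->5, 20->6, 21->7, 22->8, 25->9, 27->10, 28->11, 30->12, 37->13
Step 2: Rank sum for X: R1 = 1 + 2 + 3 + 4 + 5 + 7 + 12 = 34.
Step 3: U_X = R1 - n1(n1+1)/2 = 34 - 7*8/2 = 34 - 28 = 6.
       U_Y = n1*n2 - U_X = 42 - 6 = 36.
Step 4: No ties, so the exact null distribution of U (based on enumerating the C(13,7) = 1716 equally likely rank assignments) gives the two-sided p-value.
Step 5: p-value = 0.034965; compare to alpha = 0.1. reject H0.

U_X = 6, p = 0.034965, reject H0 at alpha = 0.1.


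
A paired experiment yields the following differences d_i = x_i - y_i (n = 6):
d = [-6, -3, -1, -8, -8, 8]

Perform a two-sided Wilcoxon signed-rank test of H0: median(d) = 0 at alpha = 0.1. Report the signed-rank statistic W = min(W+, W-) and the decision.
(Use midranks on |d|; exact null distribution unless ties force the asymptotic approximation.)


Step 1: Drop any zero differences (none here) and take |d_i|.
|d| = [6, 3, 1, 8, 8, 8]
Step 2: Midrank |d_i| (ties get averaged ranks).
ranks: |6|->3, |3|->2, |1|->1, |8|->5, |8|->5, |8|->5
Step 3: Attach original signs; sum ranks with positive sign and with negative sign.
W+ = 5 = 5
W- = 3 + 2 + 1 + 5 + 5 = 16
(Check: W+ + W- = 21 should equal n(n+1)/2 = 21.)
Step 4: Test statistic W = min(W+, W-) = 5.
Step 5: Ties in |d|, so use the tie-corrected normal approximation.
        E[W] = n(n+1)/4 = 6*7/4 = 10.5.
        Tie groups: |d|=8 (t=3); sum(t^3 - t) = 24.
        Var[W] = n(n+1)(2n+1)/24 - sum(t^3-t)/48 = 546/24 - 24/48 = 22.25.
        z = (W - E[W]) / sqrt(Var[W]) = (5 - 10.5) / 4.7170 = -1.1660.
        Two-sided p = 2*Phi(z) = 0.243615.
Step 6: alpha = 0.1. fail to reject H0.

W+ = 5, W- = 16, W = min = 5, p = 0.243615, fail to reject H0.


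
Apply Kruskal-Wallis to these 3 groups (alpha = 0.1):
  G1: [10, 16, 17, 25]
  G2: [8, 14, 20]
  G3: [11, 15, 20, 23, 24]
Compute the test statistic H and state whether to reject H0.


Step 1: Combine all N = 12 observations and assign midranks.
sorted (value, group, rank): (8,G2,1), (10,G1,2), (11,G3,3), (14,G2,4), (15,G3,5), (16,G1,6), (17,G1,7), (20,G2,8.5), (20,G3,8.5), (23,G3,10), (24,G3,11), (25,G1,12)
Step 2: Sum ranks within each group.
R_1 = 27 (n_1 = 4)
R_2 = 13.5 (n_2 = 3)
R_3 = 37.5 (n_3 = 5)
Step 3: H = 12/(N(N+1)) * sum(R_i^2/n_i) - 3(N+1)
     = 12/(12*13) * (27^2/4 + 13.5^2/3 + 37.5^2/5) - 3*13
     = 0.076923 * 524.25 - 39
     = 1.326923.
Step 4: Ties present; correction factor C = 1 - 6/(12^3 - 12) = 0.996503. Corrected H = 1.326923 / 0.996503 = 1.331579.
Step 5: Under H0, H ~ chi^2(2); p-value = 0.513868.
Step 6: alpha = 0.1. fail to reject H0.

H = 1.3316, df = 2, p = 0.513868, fail to reject H0.


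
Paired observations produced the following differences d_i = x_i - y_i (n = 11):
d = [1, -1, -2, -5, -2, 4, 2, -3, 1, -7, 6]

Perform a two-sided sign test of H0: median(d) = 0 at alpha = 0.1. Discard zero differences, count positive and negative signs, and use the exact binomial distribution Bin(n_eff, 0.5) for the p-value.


Step 1: Discard zero differences. Original n = 11; n_eff = number of nonzero differences = 11.
Nonzero differences (with sign): +1, -1, -2, -5, -2, +4, +2, -3, +1, -7, +6
Step 2: Count signs: positive = 5, negative = 6.
Step 3: Under H0: P(positive) = 0.5, so the number of positives S ~ Bin(11, 0.5).
Step 4: Two-sided exact p-value = sum of Bin(11,0.5) probabilities at or below the observed probability = 1.000000.
Step 5: alpha = 0.1. fail to reject H0.

n_eff = 11, pos = 5, neg = 6, p = 1.000000, fail to reject H0.


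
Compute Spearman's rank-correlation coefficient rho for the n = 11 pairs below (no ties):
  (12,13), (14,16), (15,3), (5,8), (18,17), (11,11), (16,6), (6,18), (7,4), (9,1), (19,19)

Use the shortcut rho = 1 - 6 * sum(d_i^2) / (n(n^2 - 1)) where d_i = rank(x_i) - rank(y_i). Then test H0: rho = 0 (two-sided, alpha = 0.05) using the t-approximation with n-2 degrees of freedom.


Step 1: Rank x and y separately (midranks; no ties here).
rank(x): 12->6, 14->7, 15->8, 5->1, 18->10, 11->5, 16->9, 6->2, 7->3, 9->4, 19->11
rank(y): 13->7, 16->8, 3->2, 8->5, 17->9, 11->6, 6->4, 18->10, 4->3, 1->1, 19->11
Step 2: d_i = R_x(i) - R_y(i); compute d_i^2.
  (6-7)^2=1, (7-8)^2=1, (8-2)^2=36, (1-5)^2=16, (10-9)^2=1, (5-6)^2=1, (9-4)^2=25, (2-10)^2=64, (3-3)^2=0, (4-1)^2=9, (11-11)^2=0
sum(d^2) = 154.
Step 3: rho = 1 - 6*154 / (11*(11^2 - 1)) = 1 - 924/1320 = 0.300000.
Step 4: Under H0, t = rho * sqrt((n-2)/(1-rho^2)) = 0.9435 ~ t(9).
Step 5: Two-sided p-value from the t-distribution with 9 df = 0.370083.
Step 6: alpha = 0.05. fail to reject H0.

rho = 0.3000, p = 0.370083, fail to reject H0 at alpha = 0.05.


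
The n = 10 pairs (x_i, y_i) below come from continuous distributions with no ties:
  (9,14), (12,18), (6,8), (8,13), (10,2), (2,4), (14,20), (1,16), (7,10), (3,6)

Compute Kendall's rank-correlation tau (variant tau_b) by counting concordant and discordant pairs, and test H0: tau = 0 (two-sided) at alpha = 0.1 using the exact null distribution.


Step 1: Enumerate the 45 unordered pairs (i,j) with i<j and classify each by sign(x_j-x_i) * sign(y_j-y_i).
  (1,2):dx=+3,dy=+4->C; (1,3):dx=-3,dy=-6->C; (1,4):dx=-1,dy=-1->C; (1,5):dx=+1,dy=-12->D
  (1,6):dx=-7,dy=-10->C; (1,7):dx=+5,dy=+6->C; (1,8):dx=-8,dy=+2->D; (1,9):dx=-2,dy=-4->C
  (1,10):dx=-6,dy=-8->C; (2,3):dx=-6,dy=-10->C; (2,4):dx=-4,dy=-5->C; (2,5):dx=-2,dy=-16->C
  (2,6):dx=-10,dy=-14->C; (2,7):dx=+2,dy=+2->C; (2,8):dx=-11,dy=-2->C; (2,9):dx=-5,dy=-8->C
  (2,10):dx=-9,dy=-12->C; (3,4):dx=+2,dy=+5->C; (3,5):dx=+4,dy=-6->D; (3,6):dx=-4,dy=-4->C
  (3,7):dx=+8,dy=+12->C; (3,8):dx=-5,dy=+8->D; (3,9):dx=+1,dy=+2->C; (3,10):dx=-3,dy=-2->C
  (4,5):dx=+2,dy=-11->D; (4,6):dx=-6,dy=-9->C; (4,7):dx=+6,dy=+7->C; (4,8):dx=-7,dy=+3->D
  (4,9):dx=-1,dy=-3->C; (4,10):dx=-5,dy=-7->C; (5,6):dx=-8,dy=+2->D; (5,7):dx=+4,dy=+18->C
  (5,8):dx=-9,dy=+14->D; (5,9):dx=-3,dy=+8->D; (5,10):dx=-7,dy=+4->D; (6,7):dx=+12,dy=+16->C
  (6,8):dx=-1,dy=+12->D; (6,9):dx=+5,dy=+6->C; (6,10):dx=+1,dy=+2->C; (7,8):dx=-13,dy=-4->C
  (7,9):dx=-7,dy=-10->C; (7,10):dx=-11,dy=-14->C; (8,9):dx=+6,dy=-6->D; (8,10):dx=+2,dy=-10->D
  (9,10):dx=-4,dy=-4->C
Step 2: C = 32, D = 13, total pairs = 45.
Step 3: tau = (C - D)/(n(n-1)/2) = (32 - 13)/45 = 0.422222.
Step 4: Exact two-sided p-value (enumerate n! = 3628800 permutations of y under H0): p = 0.108313.
Step 5: alpha = 0.1. fail to reject H0.

tau_b = 0.4222 (C=32, D=13), p = 0.108313, fail to reject H0.


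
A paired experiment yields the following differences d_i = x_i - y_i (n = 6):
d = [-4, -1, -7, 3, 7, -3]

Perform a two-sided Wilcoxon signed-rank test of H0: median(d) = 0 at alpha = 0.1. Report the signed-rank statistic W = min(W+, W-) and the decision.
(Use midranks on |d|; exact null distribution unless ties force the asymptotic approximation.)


Step 1: Drop any zero differences (none here) and take |d_i|.
|d| = [4, 1, 7, 3, 7, 3]
Step 2: Midrank |d_i| (ties get averaged ranks).
ranks: |4|->4, |1|->1, |7|->5.5, |3|->2.5, |7|->5.5, |3|->2.5
Step 3: Attach original signs; sum ranks with positive sign and with negative sign.
W+ = 2.5 + 5.5 = 8
W- = 4 + 1 + 5.5 + 2.5 = 13
(Check: W+ + W- = 21 should equal n(n+1)/2 = 21.)
Step 4: Test statistic W = min(W+, W-) = 8.
Step 5: Ties in |d|, so use the tie-corrected normal approximation.
        E[W] = n(n+1)/4 = 6*7/4 = 10.5.
        Tie groups: |d|=3 (t=2), |d|=7 (t=2); sum(t^3 - t) = 12.
        Var[W] = n(n+1)(2n+1)/24 - sum(t^3-t)/48 = 546/24 - 12/48 = 22.5.
        z = (W - E[W]) / sqrt(Var[W]) = (8 - 10.5) / 4.7434 = -0.5270.
        Two-sided p = 2*Phi(z) = 0.598161.
Step 6: alpha = 0.1. fail to reject H0.

W+ = 8, W- = 13, W = min = 8, p = 0.598161, fail to reject H0.


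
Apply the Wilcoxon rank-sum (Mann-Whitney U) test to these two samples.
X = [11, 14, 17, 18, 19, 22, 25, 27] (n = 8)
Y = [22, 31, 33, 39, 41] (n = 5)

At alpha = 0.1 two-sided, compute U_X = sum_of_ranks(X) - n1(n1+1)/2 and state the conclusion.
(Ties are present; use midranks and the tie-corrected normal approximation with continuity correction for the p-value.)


Step 1: Combine and sort all 13 observations; assign midranks.
sorted (value, group): (11,X), (14,X), (17,X), (18,X), (19,X), (22,X), (22,Y), (25,X), (27,X), (31,Y), (33,Y), (39,Y), (41,Y)
ranks: 11->1, 14->2, 17->3, 18->4, 19->5, 22->6.5, 22->6.5, 25->8, 27->9, 31->10, 33->11, 39->12, 41->13
Step 2: Rank sum for X: R1 = 1 + 2 + 3 + 4 + 5 + 6.5 + 8 + 9 = 38.5.
Step 3: U_X = R1 - n1(n1+1)/2 = 38.5 - 8*9/2 = 38.5 - 36 = 2.5.
       U_Y = n1*n2 - U_X = 40 - 2.5 = 37.5.
Step 4: Ties are present, so use the tie-corrected normal approximation (with continuity correction) for the p-value.
Step 5: p-value = 0.012704; compare to alpha = 0.1. reject H0.

U_X = 2.5, p = 0.012704, reject H0 at alpha = 0.1.


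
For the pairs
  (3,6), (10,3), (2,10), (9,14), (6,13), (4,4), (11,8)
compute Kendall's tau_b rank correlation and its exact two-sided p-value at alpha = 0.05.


Step 1: Enumerate the 21 unordered pairs (i,j) with i<j and classify each by sign(x_j-x_i) * sign(y_j-y_i).
  (1,2):dx=+7,dy=-3->D; (1,3):dx=-1,dy=+4->D; (1,4):dx=+6,dy=+8->C; (1,5):dx=+3,dy=+7->C
  (1,6):dx=+1,dy=-2->D; (1,7):dx=+8,dy=+2->C; (2,3):dx=-8,dy=+7->D; (2,4):dx=-1,dy=+11->D
  (2,5):dx=-4,dy=+10->D; (2,6):dx=-6,dy=+1->D; (2,7):dx=+1,dy=+5->C; (3,4):dx=+7,dy=+4->C
  (3,5):dx=+4,dy=+3->C; (3,6):dx=+2,dy=-6->D; (3,7):dx=+9,dy=-2->D; (4,5):dx=-3,dy=-1->C
  (4,6):dx=-5,dy=-10->C; (4,7):dx=+2,dy=-6->D; (5,6):dx=-2,dy=-9->C; (5,7):dx=+5,dy=-5->D
  (6,7):dx=+7,dy=+4->C
Step 2: C = 10, D = 11, total pairs = 21.
Step 3: tau = (C - D)/(n(n-1)/2) = (10 - 11)/21 = -0.047619.
Step 4: Exact two-sided p-value (enumerate n! = 5040 permutations of y under H0): p = 1.000000.
Step 5: alpha = 0.05. fail to reject H0.

tau_b = -0.0476 (C=10, D=11), p = 1.000000, fail to reject H0.


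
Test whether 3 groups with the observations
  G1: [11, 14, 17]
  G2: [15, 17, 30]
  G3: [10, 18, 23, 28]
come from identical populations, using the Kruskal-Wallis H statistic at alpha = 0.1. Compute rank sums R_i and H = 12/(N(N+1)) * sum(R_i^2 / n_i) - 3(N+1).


Step 1: Combine all N = 10 observations and assign midranks.
sorted (value, group, rank): (10,G3,1), (11,G1,2), (14,G1,3), (15,G2,4), (17,G1,5.5), (17,G2,5.5), (18,G3,7), (23,G3,8), (28,G3,9), (30,G2,10)
Step 2: Sum ranks within each group.
R_1 = 10.5 (n_1 = 3)
R_2 = 19.5 (n_2 = 3)
R_3 = 25 (n_3 = 4)
Step 3: H = 12/(N(N+1)) * sum(R_i^2/n_i) - 3(N+1)
     = 12/(10*11) * (10.5^2/3 + 19.5^2/3 + 25^2/4) - 3*11
     = 0.109091 * 319.75 - 33
     = 1.881818.
Step 4: Ties present; correction factor C = 1 - 6/(10^3 - 10) = 0.993939. Corrected H = 1.881818 / 0.993939 = 1.893293.
Step 5: Under H0, H ~ chi^2(2); p-value = 0.388040.
Step 6: alpha = 0.1. fail to reject H0.

H = 1.8933, df = 2, p = 0.388040, fail to reject H0.


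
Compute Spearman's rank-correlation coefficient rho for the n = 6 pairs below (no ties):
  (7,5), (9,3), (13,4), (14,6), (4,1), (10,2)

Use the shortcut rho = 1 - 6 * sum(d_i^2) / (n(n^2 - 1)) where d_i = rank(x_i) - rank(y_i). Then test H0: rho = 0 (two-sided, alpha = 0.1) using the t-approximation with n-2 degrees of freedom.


Step 1: Rank x and y separately (midranks; no ties here).
rank(x): 7->2, 9->3, 13->5, 14->6, 4->1, 10->4
rank(y): 5->5, 3->3, 4->4, 6->6, 1->1, 2->2
Step 2: d_i = R_x(i) - R_y(i); compute d_i^2.
  (2-5)^2=9, (3-3)^2=0, (5-4)^2=1, (6-6)^2=0, (1-1)^2=0, (4-2)^2=4
sum(d^2) = 14.
Step 3: rho = 1 - 6*14 / (6*(6^2 - 1)) = 1 - 84/210 = 0.600000.
Step 4: Under H0, t = rho * sqrt((n-2)/(1-rho^2)) = 1.5000 ~ t(4).
Step 5: Two-sided p-value from the t-distribution with 4 df = 0.208000.
Step 6: alpha = 0.1. fail to reject H0.

rho = 0.6000, p = 0.208000, fail to reject H0 at alpha = 0.1.


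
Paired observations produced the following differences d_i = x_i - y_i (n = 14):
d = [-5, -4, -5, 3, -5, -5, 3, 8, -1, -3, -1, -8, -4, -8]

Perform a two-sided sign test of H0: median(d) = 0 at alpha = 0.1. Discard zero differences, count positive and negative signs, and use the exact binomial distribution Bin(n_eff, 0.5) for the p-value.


Step 1: Discard zero differences. Original n = 14; n_eff = number of nonzero differences = 14.
Nonzero differences (with sign): -5, -4, -5, +3, -5, -5, +3, +8, -1, -3, -1, -8, -4, -8
Step 2: Count signs: positive = 3, negative = 11.
Step 3: Under H0: P(positive) = 0.5, so the number of positives S ~ Bin(14, 0.5).
Step 4: Two-sided exact p-value = sum of Bin(14,0.5) probabilities at or below the observed probability = 0.057373.
Step 5: alpha = 0.1. reject H0.

n_eff = 14, pos = 3, neg = 11, p = 0.057373, reject H0.


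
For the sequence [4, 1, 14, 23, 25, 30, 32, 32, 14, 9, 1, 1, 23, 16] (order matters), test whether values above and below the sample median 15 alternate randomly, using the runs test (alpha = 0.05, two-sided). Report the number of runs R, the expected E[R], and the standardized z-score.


Step 1: Compute median = 15; label A = above, B = below.
Labels in order: BBBAAAAABBBBAA  (n_A = 7, n_B = 7)
Step 2: Count runs R = 4.
Step 3: Under H0 (random ordering), E[R] = 2*n_A*n_B/(n_A+n_B) + 1 = 2*7*7/14 + 1 = 8.0000.
        Var[R] = 2*n_A*n_B*(2*n_A*n_B - n_A - n_B) / ((n_A+n_B)^2 * (n_A+n_B-1)) = 8232/2548 = 3.2308.
        SD[R] = 1.7974.
Step 4: Continuity-corrected z = (R + 0.5 - E[R]) / SD[R] = (4 + 0.5 - 8.0000) / 1.7974 = -1.9472.
Step 5: Two-sided p-value via normal approximation = 2*(1 - Phi(|z|)) = 0.051508.
Step 6: alpha = 0.05. fail to reject H0.

R = 4, z = -1.9472, p = 0.051508, fail to reject H0.


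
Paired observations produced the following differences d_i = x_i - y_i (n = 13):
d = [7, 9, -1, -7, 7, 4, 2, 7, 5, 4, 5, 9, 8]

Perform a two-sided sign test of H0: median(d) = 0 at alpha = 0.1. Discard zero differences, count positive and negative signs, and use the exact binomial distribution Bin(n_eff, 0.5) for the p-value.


Step 1: Discard zero differences. Original n = 13; n_eff = number of nonzero differences = 13.
Nonzero differences (with sign): +7, +9, -1, -7, +7, +4, +2, +7, +5, +4, +5, +9, +8
Step 2: Count signs: positive = 11, negative = 2.
Step 3: Under H0: P(positive) = 0.5, so the number of positives S ~ Bin(13, 0.5).
Step 4: Two-sided exact p-value = sum of Bin(13,0.5) probabilities at or below the observed probability = 0.022461.
Step 5: alpha = 0.1. reject H0.

n_eff = 13, pos = 11, neg = 2, p = 0.022461, reject H0.


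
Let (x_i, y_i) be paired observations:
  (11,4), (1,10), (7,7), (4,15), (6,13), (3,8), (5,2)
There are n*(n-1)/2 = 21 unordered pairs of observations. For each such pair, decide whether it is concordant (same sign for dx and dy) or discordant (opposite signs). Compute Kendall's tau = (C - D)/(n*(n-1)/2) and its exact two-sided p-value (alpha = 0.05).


Step 1: Enumerate the 21 unordered pairs (i,j) with i<j and classify each by sign(x_j-x_i) * sign(y_j-y_i).
  (1,2):dx=-10,dy=+6->D; (1,3):dx=-4,dy=+3->D; (1,4):dx=-7,dy=+11->D; (1,5):dx=-5,dy=+9->D
  (1,6):dx=-8,dy=+4->D; (1,7):dx=-6,dy=-2->C; (2,3):dx=+6,dy=-3->D; (2,4):dx=+3,dy=+5->C
  (2,5):dx=+5,dy=+3->C; (2,6):dx=+2,dy=-2->D; (2,7):dx=+4,dy=-8->D; (3,4):dx=-3,dy=+8->D
  (3,5):dx=-1,dy=+6->D; (3,6):dx=-4,dy=+1->D; (3,7):dx=-2,dy=-5->C; (4,5):dx=+2,dy=-2->D
  (4,6):dx=-1,dy=-7->C; (4,7):dx=+1,dy=-13->D; (5,6):dx=-3,dy=-5->C; (5,7):dx=-1,dy=-11->C
  (6,7):dx=+2,dy=-6->D
Step 2: C = 7, D = 14, total pairs = 21.
Step 3: tau = (C - D)/(n(n-1)/2) = (7 - 14)/21 = -0.333333.
Step 4: Exact two-sided p-value (enumerate n! = 5040 permutations of y under H0): p = 0.381349.
Step 5: alpha = 0.05. fail to reject H0.

tau_b = -0.3333 (C=7, D=14), p = 0.381349, fail to reject H0.


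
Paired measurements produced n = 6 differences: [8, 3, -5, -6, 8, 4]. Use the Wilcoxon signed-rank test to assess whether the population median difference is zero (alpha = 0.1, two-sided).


Step 1: Drop any zero differences (none here) and take |d_i|.
|d| = [8, 3, 5, 6, 8, 4]
Step 2: Midrank |d_i| (ties get averaged ranks).
ranks: |8|->5.5, |3|->1, |5|->3, |6|->4, |8|->5.5, |4|->2
Step 3: Attach original signs; sum ranks with positive sign and with negative sign.
W+ = 5.5 + 1 + 5.5 + 2 = 14
W- = 3 + 4 = 7
(Check: W+ + W- = 21 should equal n(n+1)/2 = 21.)
Step 4: Test statistic W = min(W+, W-) = 7.
Step 5: Ties in |d|, so use the tie-corrected normal approximation.
        E[W] = n(n+1)/4 = 6*7/4 = 10.5.
        Tie groups: |d|=8 (t=2); sum(t^3 - t) = 6.
        Var[W] = n(n+1)(2n+1)/24 - sum(t^3-t)/48 = 546/24 - 6/48 = 22.625.
        z = (W - E[W]) / sqrt(Var[W]) = (7 - 10.5) / 4.7566 = -0.7358.
        Two-sided p = 2*Phi(z) = 0.461838.
Step 6: alpha = 0.1. fail to reject H0.

W+ = 14, W- = 7, W = min = 7, p = 0.461838, fail to reject H0.


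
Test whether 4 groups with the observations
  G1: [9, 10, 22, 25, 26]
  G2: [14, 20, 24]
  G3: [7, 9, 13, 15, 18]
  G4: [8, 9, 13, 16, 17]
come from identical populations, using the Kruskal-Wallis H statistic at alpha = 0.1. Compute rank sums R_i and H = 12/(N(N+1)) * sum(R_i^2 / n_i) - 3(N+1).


Step 1: Combine all N = 18 observations and assign midranks.
sorted (value, group, rank): (7,G3,1), (8,G4,2), (9,G1,4), (9,G3,4), (9,G4,4), (10,G1,6), (13,G3,7.5), (13,G4,7.5), (14,G2,9), (15,G3,10), (16,G4,11), (17,G4,12), (18,G3,13), (20,G2,14), (22,G1,15), (24,G2,16), (25,G1,17), (26,G1,18)
Step 2: Sum ranks within each group.
R_1 = 60 (n_1 = 5)
R_2 = 39 (n_2 = 3)
R_3 = 35.5 (n_3 = 5)
R_4 = 36.5 (n_4 = 5)
Step 3: H = 12/(N(N+1)) * sum(R_i^2/n_i) - 3(N+1)
     = 12/(18*19) * (60^2/5 + 39^2/3 + 35.5^2/5 + 36.5^2/5) - 3*19
     = 0.035088 * 1745.5 - 57
     = 4.245614.
Step 4: Ties present; correction factor C = 1 - 30/(18^3 - 18) = 0.994840. Corrected H = 4.245614 / 0.994840 = 4.267635.
Step 5: Under H0, H ~ chi^2(3); p-value = 0.233977.
Step 6: alpha = 0.1. fail to reject H0.

H = 4.2676, df = 3, p = 0.233977, fail to reject H0.


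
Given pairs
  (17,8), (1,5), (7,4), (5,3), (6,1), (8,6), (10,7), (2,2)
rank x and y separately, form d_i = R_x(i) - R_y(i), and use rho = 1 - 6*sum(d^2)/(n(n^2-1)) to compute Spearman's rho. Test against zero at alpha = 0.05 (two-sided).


Step 1: Rank x and y separately (midranks; no ties here).
rank(x): 17->8, 1->1, 7->5, 5->3, 6->4, 8->6, 10->7, 2->2
rank(y): 8->8, 5->5, 4->4, 3->3, 1->1, 6->6, 7->7, 2->2
Step 2: d_i = R_x(i) - R_y(i); compute d_i^2.
  (8-8)^2=0, (1-5)^2=16, (5-4)^2=1, (3-3)^2=0, (4-1)^2=9, (6-6)^2=0, (7-7)^2=0, (2-2)^2=0
sum(d^2) = 26.
Step 3: rho = 1 - 6*26 / (8*(8^2 - 1)) = 1 - 156/504 = 0.690476.
Step 4: Under H0, t = rho * sqrt((n-2)/(1-rho^2)) = 2.3382 ~ t(6).
Step 5: Two-sided p-value from the t-distribution with 6 df = 0.057990.
Step 6: alpha = 0.05. fail to reject H0.

rho = 0.6905, p = 0.057990, fail to reject H0 at alpha = 0.05.


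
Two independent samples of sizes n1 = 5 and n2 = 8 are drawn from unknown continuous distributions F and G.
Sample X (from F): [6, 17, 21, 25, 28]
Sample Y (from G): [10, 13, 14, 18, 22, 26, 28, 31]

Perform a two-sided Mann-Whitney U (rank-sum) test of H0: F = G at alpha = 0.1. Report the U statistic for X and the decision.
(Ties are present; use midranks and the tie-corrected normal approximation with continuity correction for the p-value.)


Step 1: Combine and sort all 13 observations; assign midranks.
sorted (value, group): (6,X), (10,Y), (13,Y), (14,Y), (17,X), (18,Y), (21,X), (22,Y), (25,X), (26,Y), (28,X), (28,Y), (31,Y)
ranks: 6->1, 10->2, 13->3, 14->4, 17->5, 18->6, 21->7, 22->8, 25->9, 26->10, 28->11.5, 28->11.5, 31->13
Step 2: Rank sum for X: R1 = 1 + 5 + 7 + 9 + 11.5 = 33.5.
Step 3: U_X = R1 - n1(n1+1)/2 = 33.5 - 5*6/2 = 33.5 - 15 = 18.5.
       U_Y = n1*n2 - U_X = 40 - 18.5 = 21.5.
Step 4: Ties are present, so use the tie-corrected normal approximation (with continuity correction) for the p-value.
Step 5: p-value = 0.883458; compare to alpha = 0.1. fail to reject H0.

U_X = 18.5, p = 0.883458, fail to reject H0 at alpha = 0.1.


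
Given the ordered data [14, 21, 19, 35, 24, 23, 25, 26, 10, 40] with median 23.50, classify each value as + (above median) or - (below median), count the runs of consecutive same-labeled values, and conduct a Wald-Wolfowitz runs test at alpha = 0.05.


Step 1: Compute median = 23.50; label A = above, B = below.
Labels in order: BBBAABAABA  (n_A = 5, n_B = 5)
Step 2: Count runs R = 6.
Step 3: Under H0 (random ordering), E[R] = 2*n_A*n_B/(n_A+n_B) + 1 = 2*5*5/10 + 1 = 6.0000.
        Var[R] = 2*n_A*n_B*(2*n_A*n_B - n_A - n_B) / ((n_A+n_B)^2 * (n_A+n_B-1)) = 2000/900 = 2.2222.
        SD[R] = 1.4907.
Step 4: R = E[R], so z = 0 with no continuity correction.
Step 5: Two-sided p-value via normal approximation = 2*(1 - Phi(|z|)) = 1.000000.
Step 6: alpha = 0.05. fail to reject H0.

R = 6, z = 0.0000, p = 1.000000, fail to reject H0.


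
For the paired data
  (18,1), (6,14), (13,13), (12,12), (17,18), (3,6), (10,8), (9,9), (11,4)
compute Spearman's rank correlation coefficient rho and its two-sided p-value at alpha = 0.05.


Step 1: Rank x and y separately (midranks; no ties here).
rank(x): 18->9, 6->2, 13->7, 12->6, 17->8, 3->1, 10->4, 9->3, 11->5
rank(y): 1->1, 14->8, 13->7, 12->6, 18->9, 6->3, 8->4, 9->5, 4->2
Step 2: d_i = R_x(i) - R_y(i); compute d_i^2.
  (9-1)^2=64, (2-8)^2=36, (7-7)^2=0, (6-6)^2=0, (8-9)^2=1, (1-3)^2=4, (4-4)^2=0, (3-5)^2=4, (5-2)^2=9
sum(d^2) = 118.
Step 3: rho = 1 - 6*118 / (9*(9^2 - 1)) = 1 - 708/720 = 0.016667.
Step 4: Under H0, t = rho * sqrt((n-2)/(1-rho^2)) = 0.0441 ~ t(7).
Step 5: Two-sided p-value from the t-distribution with 7 df = 0.966055.
Step 6: alpha = 0.05. fail to reject H0.

rho = 0.0167, p = 0.966055, fail to reject H0 at alpha = 0.05.


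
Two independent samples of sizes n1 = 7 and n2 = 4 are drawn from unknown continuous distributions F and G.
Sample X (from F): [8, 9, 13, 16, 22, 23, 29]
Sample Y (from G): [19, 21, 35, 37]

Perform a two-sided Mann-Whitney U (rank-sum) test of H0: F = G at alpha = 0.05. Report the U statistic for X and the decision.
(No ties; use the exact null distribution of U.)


Step 1: Combine and sort all 11 observations; assign midranks.
sorted (value, group): (8,X), (9,X), (13,X), (16,X), (19,Y), (21,Y), (22,X), (23,X), (29,X), (35,Y), (37,Y)
ranks: 8->1, 9->2, 13->3, 16->4, 19->5, 21->6, 22->7, 23->8, 29->9, 35->10, 37->11
Step 2: Rank sum for X: R1 = 1 + 2 + 3 + 4 + 7 + 8 + 9 = 34.
Step 3: U_X = R1 - n1(n1+1)/2 = 34 - 7*8/2 = 34 - 28 = 6.
       U_Y = n1*n2 - U_X = 28 - 6 = 22.
Step 4: No ties, so the exact null distribution of U (based on enumerating the C(11,7) = 330 equally likely rank assignments) gives the two-sided p-value.
Step 5: p-value = 0.163636; compare to alpha = 0.05. fail to reject H0.

U_X = 6, p = 0.163636, fail to reject H0 at alpha = 0.05.
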